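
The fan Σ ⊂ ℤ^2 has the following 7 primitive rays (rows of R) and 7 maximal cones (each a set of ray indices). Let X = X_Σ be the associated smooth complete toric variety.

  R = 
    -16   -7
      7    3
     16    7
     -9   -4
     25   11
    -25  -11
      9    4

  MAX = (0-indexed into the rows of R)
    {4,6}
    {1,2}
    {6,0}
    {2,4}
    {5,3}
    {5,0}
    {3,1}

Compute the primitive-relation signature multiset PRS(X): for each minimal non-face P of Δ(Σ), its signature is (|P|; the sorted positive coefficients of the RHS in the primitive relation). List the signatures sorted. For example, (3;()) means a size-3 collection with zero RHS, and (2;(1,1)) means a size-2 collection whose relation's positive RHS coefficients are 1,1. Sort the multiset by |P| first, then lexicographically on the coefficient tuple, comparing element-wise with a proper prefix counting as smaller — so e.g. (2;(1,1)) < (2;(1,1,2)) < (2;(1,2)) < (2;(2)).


Minimal non-faces — 14 found among 7 rays, 7 max cones:

  P = {0,2}:  v_{0} + v_{2} = 0  ⟹  sig = (2;())
  P = {3,6}:  v_{3} + v_{6} = 0  ⟹  sig = (2;())
  P = {4,5}:  v_{4} + v_{5} = 0  ⟹  sig = (2;())
  P = {0,1}:  v_{0} + v_{1} = v_{3}  ⟹  sig = (2;(1))
  P = {0,3}:  v_{0} + v_{3} = v_{5}  ⟹  sig = (2;(1))
  P = {0,4}:  v_{0} + v_{4} = v_{6}  ⟹  sig = (2;(1))
  P = {1,6}:  v_{1} + v_{6} = v_{2}  ⟹  sig = (2;(1))
  P = {2,3}:  v_{2} + v_{3} = v_{1}  ⟹  sig = (2;(1))
  P = {2,5}:  v_{2} + v_{5} = v_{3}  ⟹  sig = (2;(1))
  P = {2,6}:  v_{2} + v_{6} = v_{4}  ⟹  sig = (2;(1))
  P = {3,4}:  v_{3} + v_{4} = v_{2}  ⟹  sig = (2;(1))
  P = {5,6}:  v_{5} + v_{6} = v_{0}  ⟹  sig = (2;(1))
  P = {1,4}:  v_{1} + v_{4} = 2·v_{2}  ⟹  sig = (2;(2))
  P = {1,5}:  v_{1} + v_{5} = 2·v_{3}  ⟹  sig = (2;(2))

so the primitive-relation signature multiset is
{ (2;()) ×3,  (2;(1)) ×9,  (2;(2)) ×2 }


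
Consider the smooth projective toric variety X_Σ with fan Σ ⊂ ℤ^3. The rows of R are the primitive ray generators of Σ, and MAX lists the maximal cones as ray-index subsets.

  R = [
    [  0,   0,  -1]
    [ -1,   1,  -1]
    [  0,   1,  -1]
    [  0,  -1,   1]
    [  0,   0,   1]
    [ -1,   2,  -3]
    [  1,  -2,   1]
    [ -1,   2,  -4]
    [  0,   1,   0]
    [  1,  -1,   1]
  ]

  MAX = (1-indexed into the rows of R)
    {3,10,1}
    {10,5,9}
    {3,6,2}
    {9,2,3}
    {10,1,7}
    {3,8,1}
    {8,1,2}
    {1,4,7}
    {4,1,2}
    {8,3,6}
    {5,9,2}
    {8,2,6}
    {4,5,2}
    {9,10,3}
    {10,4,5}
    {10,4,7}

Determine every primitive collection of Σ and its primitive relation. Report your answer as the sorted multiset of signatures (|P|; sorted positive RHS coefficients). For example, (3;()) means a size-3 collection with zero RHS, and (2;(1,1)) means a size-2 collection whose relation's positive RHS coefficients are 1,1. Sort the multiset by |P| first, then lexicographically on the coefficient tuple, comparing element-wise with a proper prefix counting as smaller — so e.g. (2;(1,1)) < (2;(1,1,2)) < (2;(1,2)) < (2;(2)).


Minimal non-faces — 24 found among 10 rays, 16 max cones:

  P={1,5}:  v_{1} + v_{5} = 0 ; sig = (2;())
  P={2,10}:  v_{2} + v_{10} = 0 ; sig = (2;())
  P={3,4}:  v_{3} + v_{4} = 0 ; sig = (2;())
  P={1,6}:  v_{1} + v_{6} = v_{8} ; sig = (2;(1))
  P={1,9}:  v_{1} + v_{9} = v_{3} ; sig = (2;(1))
  P={3,5}:  v_{3} + v_{5} = v_{9} ; sig = (2;(1))
  P={4,9}:  v_{4} + v_{9} = v_{5} ; sig = (2;(1))
  P={5,8}:  v_{5} + v_{8} = v_{6} ; sig = (2;(1))
  P={7,9}:  v_{7} + v_{9} = v_{10} ; sig = (2;(1))
  P={2,7}:  v_{2} + v_{7} = v_{1} + v_{4} ; sig = (2;(1,1))
  P={3,7}:  v_{3} + v_{7} = v_{1} + v_{10} ; sig = (2;(1,1))
  P={4,6}:  v_{4} + v_{6} = v_{1} + v_{2} ; sig = (2;(1,1))
  P={5,6}:  v_{5} + v_{6} = v_{2} + v_{3} ; sig = (2;(1,1))
  P={5,7}:  v_{5} + v_{7} = v_{4} + v_{10} ; sig = (2;(1,1))
  P={6,10}:  v_{6} + v_{10} = v_{1} + v_{3} ; sig = (2;(1,1))
  P={8,9}:  v_{8} + v_{9} = v_{3} + v_{6} ; sig = (2;(1,1))
  P={4,8}:  v_{4} + v_{8} = 2·v_{1} + v_{2} ; sig = (2;(1,2))
  P={6,9}:  v_{6} + v_{9} = v_{2} + 2·v_{3} ; sig = (2;(1,2))
  P={8,10}:  v_{8} + v_{10} = 2·v_{1} + v_{3} ; sig = (2;(1,2))
  P={6,7}:  v_{6} + v_{7} = 2·v_{1} ; sig = (2;(2))
  P={7,8}:  v_{7} + v_{8} = 3·v_{1} ; sig = (2;(3))
  P={1,2,3}:  v_{1} + v_{2} + v_{3} = v_{6} ; sig = (3;(1))
  P={1,4,10}:  v_{1} + v_{4} + v_{10} = v_{7} ; sig = (3;(1))
  P={2,3,8}:  v_{2} + v_{3} + v_{8} = 2·v_{6} ; sig = (3;(2))

Sorted signature multiset PRS(X):
{ (2;()) ×3,  (2;(1)) ×6,  (2;(1,1)) ×7,  (2;(1,2)) ×3,  (2;(2)),  (2;(3)),  (3;(1)) ×2,  (3;(2)) }


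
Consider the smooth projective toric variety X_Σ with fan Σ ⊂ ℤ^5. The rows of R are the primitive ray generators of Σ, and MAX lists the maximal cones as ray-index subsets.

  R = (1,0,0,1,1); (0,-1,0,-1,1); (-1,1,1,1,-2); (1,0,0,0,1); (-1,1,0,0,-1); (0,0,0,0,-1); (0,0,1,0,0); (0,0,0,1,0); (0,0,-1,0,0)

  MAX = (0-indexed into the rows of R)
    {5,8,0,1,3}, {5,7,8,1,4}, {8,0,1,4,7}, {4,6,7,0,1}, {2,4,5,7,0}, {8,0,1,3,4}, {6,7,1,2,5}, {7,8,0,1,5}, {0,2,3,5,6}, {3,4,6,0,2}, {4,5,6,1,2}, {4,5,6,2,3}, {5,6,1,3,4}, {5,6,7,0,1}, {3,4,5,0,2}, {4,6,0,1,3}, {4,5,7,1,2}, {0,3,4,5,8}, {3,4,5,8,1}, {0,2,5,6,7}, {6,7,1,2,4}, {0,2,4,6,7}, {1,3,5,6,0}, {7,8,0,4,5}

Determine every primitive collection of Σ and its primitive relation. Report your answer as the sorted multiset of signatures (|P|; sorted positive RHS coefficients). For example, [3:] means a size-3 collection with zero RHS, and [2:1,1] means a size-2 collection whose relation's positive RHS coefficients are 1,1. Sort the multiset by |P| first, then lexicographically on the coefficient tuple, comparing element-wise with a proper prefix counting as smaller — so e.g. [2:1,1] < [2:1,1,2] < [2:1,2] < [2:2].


Primitive collections (8):

  • {6,8}:  v_{6} + v_{8} = 0  →  sig = [2:]
  • {3,7}:  v_{3} + v_{7} = v_{0}  →  sig = [2:1]
  • {2,8}:  v_{2} + v_{8} = v_{4} + v_{5} + v_{7}  →  sig = [2:1,1,1]
  • {1,2,3}:  v_{1} + v_{2} + v_{3} = v_{6}  →  sig = [3:1]
  • {0,1,2}:  v_{0} + v_{1} + v_{2} = v_{6} + v_{7}  →  sig = [3:1,1]
  • {0,1,4,5}:  v_{0} + v_{1} + v_{4} + v_{5} = 0  →  sig = [4:]
  • {4,5,6,7}:  v_{4} + v_{5} + v_{6} + v_{7} = v_{2}  →  sig = [4:1]
  • {0,4,5,6}:  v_{0} + v_{4} + v_{5} + v_{6} = v_{2} + v_{3}  →  sig = [4:1,1]

so the primitive-relation signature multiset is
{ [2:],  [2:1],  [2:1,1,1],  [3:1],  [3:1,1],  [4:],  [4:1],  [4:1,1] }


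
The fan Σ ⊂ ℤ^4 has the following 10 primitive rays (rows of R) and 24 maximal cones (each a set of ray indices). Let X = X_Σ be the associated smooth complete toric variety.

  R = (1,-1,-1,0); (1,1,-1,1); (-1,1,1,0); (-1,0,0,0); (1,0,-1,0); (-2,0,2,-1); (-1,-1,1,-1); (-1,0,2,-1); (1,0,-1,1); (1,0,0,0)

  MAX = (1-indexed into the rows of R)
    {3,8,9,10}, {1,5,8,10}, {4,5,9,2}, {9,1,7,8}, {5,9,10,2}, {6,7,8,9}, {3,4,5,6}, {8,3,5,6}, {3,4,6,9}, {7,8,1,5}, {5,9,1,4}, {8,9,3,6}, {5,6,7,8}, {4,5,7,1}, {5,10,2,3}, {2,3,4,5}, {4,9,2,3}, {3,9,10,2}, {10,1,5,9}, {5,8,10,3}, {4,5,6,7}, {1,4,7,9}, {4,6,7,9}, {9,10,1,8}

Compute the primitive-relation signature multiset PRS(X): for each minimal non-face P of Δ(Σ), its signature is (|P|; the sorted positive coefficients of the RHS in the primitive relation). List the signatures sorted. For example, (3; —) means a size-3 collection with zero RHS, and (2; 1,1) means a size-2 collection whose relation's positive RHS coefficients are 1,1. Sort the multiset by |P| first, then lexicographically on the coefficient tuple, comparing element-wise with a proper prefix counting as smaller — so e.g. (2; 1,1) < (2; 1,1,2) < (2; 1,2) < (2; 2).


Δ(Σ) — 10 vertices, 15 min non-faces:

  • {1,3}:  v_{1} + v_{3} = 0  so sig = (2; —)
  • {2,7}:  v_{2} + v_{7} = 0  so sig = (2; —)
  • {4,10}:  v_{4} + v_{10} = 0  so sig = (2; —)
  • {1,6}:  v_{1} + v_{6} = v_{7}  so sig = (2; 1)
  • {2,6}:  v_{2} + v_{6} = v_{3}  so sig = (2; 1)
  • {3,7}:  v_{3} + v_{7} = v_{6}  so sig = (2; 1)
  • {4,8}:  v_{4} + v_{8} = v_{6}  so sig = (2; 1)
  • {6,10}:  v_{6} + v_{10} = v_{8}  so sig = (2; 1)
  • {1,2}:  v_{1} + v_{2} = v_{5} + v_{9}  so sig = (2; 1,1)
  • {2,8}:  v_{2} + v_{8} = v_{3} + v_{10}  so sig = (2; 1,1)
  • {7,10}:  v_{7} + v_{10} = v_{1} + v_{8}  so sig = (2; 1,1)
  • {5,6,9}:  v_{5} + v_{6} + v_{9} = 0  so sig = (3; —)
  • {3,5,9}:  v_{3} + v_{5} + v_{9} = v_{2}  so sig = (3; 1)
  • {5,7,9}:  v_{5} + v_{7} + v_{9} = v_{1}  so sig = (3; 1)
  • {5,8,9}:  v_{5} + v_{8} + v_{9} = v_{10}  so sig = (3; 1)

Hence PRS(X_Σ) =
[(2; —), (2; —), (2; —), (2; 1), (2; 1), (2; 1), (2; 1), (2; 1), (2; 1,1), (2; 1,1), (2; 1,1), (3; —), (3; 1), (3; 1), (3; 1)]


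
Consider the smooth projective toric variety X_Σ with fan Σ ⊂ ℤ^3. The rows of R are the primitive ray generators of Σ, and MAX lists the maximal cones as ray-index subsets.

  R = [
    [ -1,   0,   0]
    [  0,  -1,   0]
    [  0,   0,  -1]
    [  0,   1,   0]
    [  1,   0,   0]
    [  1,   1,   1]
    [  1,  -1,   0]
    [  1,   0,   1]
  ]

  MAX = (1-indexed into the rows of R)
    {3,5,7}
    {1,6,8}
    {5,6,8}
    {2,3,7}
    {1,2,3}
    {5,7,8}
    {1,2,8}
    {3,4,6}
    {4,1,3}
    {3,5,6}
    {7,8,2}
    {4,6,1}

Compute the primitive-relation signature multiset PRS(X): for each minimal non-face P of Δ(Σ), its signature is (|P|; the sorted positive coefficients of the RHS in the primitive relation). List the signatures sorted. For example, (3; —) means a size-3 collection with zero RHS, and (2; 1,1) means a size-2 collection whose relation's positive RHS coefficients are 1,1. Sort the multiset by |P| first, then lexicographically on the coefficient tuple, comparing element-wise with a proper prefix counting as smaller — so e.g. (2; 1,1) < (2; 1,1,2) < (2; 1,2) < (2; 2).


11 collections generate NE(X_Σ); each relation:

  • {1,5}:  v_{1} + v_{5} = 0  so sig = (2; —)
  • {2,4}:  v_{2} + v_{4} = 0  so sig = (2; —)
  • {1,7}:  v_{1} + v_{7} = v_{2}  so sig = (2; 1)
  • {2,5}:  v_{2} + v_{5} = v_{7}  so sig = (2; 1)
  • {2,6}:  v_{2} + v_{6} = v_{8}  so sig = (2; 1)
  • {3,8}:  v_{3} + v_{8} = v_{5}  so sig = (2; 1)
  • {4,7}:  v_{4} + v_{7} = v_{5}  so sig = (2; 1)
  • {4,8}:  v_{4} + v_{8} = v_{6}  so sig = (2; 1)
  • {4,5}:  v_{4} + v_{5} = v_{3} + v_{6}  so sig = (2; 1,1)
  • {6,7}:  v_{6} + v_{7} = v_{5} + v_{8}  so sig = (2; 1,1)
  • {1,3,6}:  v_{1} + v_{3} + v_{6} = v_{4}  so sig = (3; 1)

so the primitive-relation signature multiset is
[(2; —), (2; —), (2; 1), (2; 1), (2; 1), (2; 1), (2; 1), (2; 1), (2; 1,1), (2; 1,1), (3; 1)]


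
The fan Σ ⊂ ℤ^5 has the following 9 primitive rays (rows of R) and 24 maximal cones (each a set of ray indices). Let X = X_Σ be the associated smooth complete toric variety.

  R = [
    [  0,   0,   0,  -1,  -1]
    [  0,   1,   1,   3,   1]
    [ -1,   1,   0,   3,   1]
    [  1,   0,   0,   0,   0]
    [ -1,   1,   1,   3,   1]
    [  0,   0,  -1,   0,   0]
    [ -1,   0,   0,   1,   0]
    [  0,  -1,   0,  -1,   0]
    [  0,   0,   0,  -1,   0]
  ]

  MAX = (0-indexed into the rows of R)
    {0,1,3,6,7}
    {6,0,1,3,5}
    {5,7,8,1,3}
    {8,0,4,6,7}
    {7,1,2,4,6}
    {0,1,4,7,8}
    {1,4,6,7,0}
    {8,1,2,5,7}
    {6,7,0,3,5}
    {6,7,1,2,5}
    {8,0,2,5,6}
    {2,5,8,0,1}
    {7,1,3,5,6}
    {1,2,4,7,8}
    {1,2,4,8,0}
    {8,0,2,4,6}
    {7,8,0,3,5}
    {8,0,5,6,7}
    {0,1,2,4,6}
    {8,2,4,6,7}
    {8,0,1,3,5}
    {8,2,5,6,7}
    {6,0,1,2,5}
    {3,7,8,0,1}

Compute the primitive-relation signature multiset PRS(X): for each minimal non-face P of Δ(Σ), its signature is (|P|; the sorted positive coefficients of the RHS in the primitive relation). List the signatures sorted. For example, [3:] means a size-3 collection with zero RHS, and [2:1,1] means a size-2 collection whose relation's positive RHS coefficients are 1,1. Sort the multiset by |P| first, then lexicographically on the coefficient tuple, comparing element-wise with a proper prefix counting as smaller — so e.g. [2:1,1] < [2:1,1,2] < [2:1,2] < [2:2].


Σ has 7 primitive collections:

  {3,4}:  v_{3} + v_{4} = v_{1}  so sig = [2:1]
  {4,5}:  v_{4} + v_{5} = v_{2}  so sig = [2:1]
  {2,3}:  v_{2} + v_{3} = v_{1} + v_{5}  so sig = [2:1,1]
  {3,6,8}:  v_{3} + v_{6} + v_{8} = 0  so sig = [3:]
  {0,2,7}:  v_{0} + v_{2} + v_{7} = v_{6}  so sig = [3:1]
  {1,6,8}:  v_{1} + v_{6} + v_{8} = v_{4}  so sig = [3:1]
  {0,1,5,7}:  v_{0} + v_{1} + v_{5} + v_{7} = v_{3} + v_{6}  so sig = [4:1,1]

Sorted signature multiset PRS(X):
    [2:1]
    [2:1]
    [2:1,1]
    [3:]
    [3:1]
    [3:1]
    [4:1,1]


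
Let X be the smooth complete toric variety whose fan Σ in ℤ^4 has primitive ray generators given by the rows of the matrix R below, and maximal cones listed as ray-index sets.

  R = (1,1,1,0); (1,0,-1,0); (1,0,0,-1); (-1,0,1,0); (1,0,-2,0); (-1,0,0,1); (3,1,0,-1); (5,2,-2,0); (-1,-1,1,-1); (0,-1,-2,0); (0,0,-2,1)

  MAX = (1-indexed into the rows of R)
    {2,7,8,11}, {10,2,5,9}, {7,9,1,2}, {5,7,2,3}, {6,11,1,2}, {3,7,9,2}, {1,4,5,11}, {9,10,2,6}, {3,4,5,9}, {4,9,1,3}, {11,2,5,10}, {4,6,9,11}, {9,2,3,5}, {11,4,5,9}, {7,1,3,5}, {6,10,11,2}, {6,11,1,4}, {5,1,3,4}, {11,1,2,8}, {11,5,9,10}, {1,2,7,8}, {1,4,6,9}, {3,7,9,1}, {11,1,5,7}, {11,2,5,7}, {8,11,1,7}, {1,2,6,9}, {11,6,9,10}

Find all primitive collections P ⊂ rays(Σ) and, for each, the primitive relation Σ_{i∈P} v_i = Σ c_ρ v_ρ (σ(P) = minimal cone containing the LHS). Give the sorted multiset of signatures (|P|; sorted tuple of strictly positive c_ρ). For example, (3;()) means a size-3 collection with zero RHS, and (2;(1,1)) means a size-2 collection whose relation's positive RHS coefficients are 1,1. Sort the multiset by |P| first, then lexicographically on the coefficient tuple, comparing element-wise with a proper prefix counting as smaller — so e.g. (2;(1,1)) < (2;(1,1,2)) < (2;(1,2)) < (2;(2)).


Δ(Σ) — 11 vertices, 24 min non-faces:

  P={2,4}:  v_{2} + v_{4} = 0  ⇒ sig = (2;())
  P={3,6}:  v_{3} + v_{6} = 0  ⇒ sig = (2;())
  P={1,10}:  v_{1} + v_{10} = v_{2}  ⇒ sig = (2;(1))
  P={3,11}:  v_{3} + v_{11} = v_{5}  ⇒ sig = (2;(1))
  P={5,6}:  v_{5} + v_{6} = v_{11}  ⇒ sig = (2;(1))
  P={4,7}:  v_{4} + v_{7} = v_{1} + v_{3}  ⇒ sig = (2;(1,1))
  P={4,10}:  v_{4} + v_{10} = v_{9} + v_{11}  ⇒ sig = (2;(1,1))
  P={6,7}:  v_{6} + v_{7} = v_{1} + v_{2}  ⇒ sig = (2;(1,1))
  P={8,9}:  v_{8} + v_{9} = v_{2} + v_{7}  ⇒ sig = (2;(1,1))
  P={3,10}:  v_{3} + v_{10} = v_{2} + v_{5} + v_{9}  ⇒ sig = (2;(1,1,1))
  P={4,8}:  v_{4} + v_{8} = v_{1} + v_{7} + v_{11}  ⇒ sig = (2;(1,1,1))
  P={8,10}:  v_{8} + v_{10} = 2·v_{2} + v_{7} + v_{11}  ⇒ sig = (2;(1,1,2))
  P={3,8}:  v_{3} + v_{8} = 2·v_{7} + v_{11}  ⇒ sig = (2;(1,2))
  P={7,10}:  v_{7} + v_{10} = 2·v_{2} + v_{3}  ⇒ sig = (2;(1,2))
  P={6,8}:  v_{6} + v_{8} = 2·v_{1} + 2·v_{2} + v_{11}  ⇒ sig = (2;(1,2,2))
  P={5,8}:  v_{5} + v_{8} = 2·v_{7} + 2·v_{11}  ⇒ sig = (2;(2,2))
  P={1,9,11}:  v_{1} + v_{9} + v_{11} = 0  ⇒ sig = (3;())
  P={1,2,3}:  v_{1} + v_{2} + v_{3} = v_{7}  ⇒ sig = (3;(1))
  P={1,5,9}:  v_{1} + v_{5} + v_{9} = v_{3}  ⇒ sig = (3;(1))
  P={2,9,11}:  v_{2} + v_{9} + v_{11} = v_{10}  ⇒ sig = (3;(1))
  P={1,2,5}:  v_{1} + v_{2} + v_{5} = v_{7} + v_{11}  ⇒ sig = (3;(1,1))
  P={7,9,11}:  v_{7} + v_{9} + v_{11} = v_{2} + v_{3}  ⇒ sig = (3;(1,1))
  P={5,7,9}:  v_{5} + v_{7} + v_{9} = v_{2} + 2·v_{3}  ⇒ sig = (3;(1,2))
  P={1,2,7,11}:  v_{1} + v_{2} + v_{7} + v_{11} = v_{8}  ⇒ sig = (4;(1))

Signatures (|P|; sorted positive RHS coefficients), sorted:
    (2;())
    (2;())
    (2;(1))
    (2;(1))
    (2;(1))
    (2;(1,1))
    (2;(1,1))
    (2;(1,1))
    (2;(1,1))
    (2;(1,1,1))
    (2;(1,1,1))
    (2;(1,1,2))
    (2;(1,2))
    (2;(1,2))
    (2;(1,2,2))
    (2;(2,2))
    (3;())
    (3;(1))
    (3;(1))
    (3;(1))
    (3;(1,1))
    (3;(1,1))
    (3;(1,2))
    (4;(1))


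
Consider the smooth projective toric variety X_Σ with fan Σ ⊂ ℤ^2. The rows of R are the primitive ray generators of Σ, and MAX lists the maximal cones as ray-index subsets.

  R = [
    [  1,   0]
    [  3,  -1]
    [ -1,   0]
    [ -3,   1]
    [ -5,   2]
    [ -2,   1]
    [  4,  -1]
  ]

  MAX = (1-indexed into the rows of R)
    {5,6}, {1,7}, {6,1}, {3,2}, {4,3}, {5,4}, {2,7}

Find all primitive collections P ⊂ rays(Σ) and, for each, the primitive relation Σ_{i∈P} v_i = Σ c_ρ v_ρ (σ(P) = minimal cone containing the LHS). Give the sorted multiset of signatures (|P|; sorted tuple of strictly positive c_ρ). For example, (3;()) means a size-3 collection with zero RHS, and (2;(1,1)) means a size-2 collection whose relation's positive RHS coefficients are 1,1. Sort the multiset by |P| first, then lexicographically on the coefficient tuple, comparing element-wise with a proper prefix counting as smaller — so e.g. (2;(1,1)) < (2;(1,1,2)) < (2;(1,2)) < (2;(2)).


Δ(Σ) — 7 vertices, 14 min non-faces:

  {1,3}:  v_{1} + v_{3} = 0 ; sig = (2;())
  {2,4}:  v_{2} + v_{4} = 0 ; sig = (2;())
  {1,2}:  v_{1} + v_{2} = v_{7} ; sig = (2;(1))
  {1,4}:  v_{1} + v_{4} = v_{6} ; sig = (2;(1))
  {2,5}:  v_{2} + v_{5} = v_{6} ; sig = (2;(1))
  {2,6}:  v_{2} + v_{6} = v_{1} ; sig = (2;(1))
  {3,6}:  v_{3} + v_{6} = v_{4} ; sig = (2;(1))
  {3,7}:  v_{3} + v_{7} = v_{2} ; sig = (2;(1))
  {4,6}:  v_{4} + v_{6} = v_{5} ; sig = (2;(1))
  {4,7}:  v_{4} + v_{7} = v_{1} ; sig = (2;(1))
  {5,7}:  v_{5} + v_{7} = v_{1} + v_{6} ; sig = (2;(1,1))
  {1,5}:  v_{1} + v_{5} = 2·v_{6} ; sig = (2;(2))
  {3,5}:  v_{3} + v_{5} = 2·v_{4} ; sig = (2;(2))
  {6,7}:  v_{6} + v_{7} = 2·v_{1} ; sig = (2;(2))

so the primitive-relation signature multiset is
[(2;()), (2;()), (2;(1)), (2;(1)), (2;(1)), (2;(1)), (2;(1)), (2;(1)), (2;(1)), (2;(1)), (2;(1,1)), (2;(2)), (2;(2)), (2;(2))]


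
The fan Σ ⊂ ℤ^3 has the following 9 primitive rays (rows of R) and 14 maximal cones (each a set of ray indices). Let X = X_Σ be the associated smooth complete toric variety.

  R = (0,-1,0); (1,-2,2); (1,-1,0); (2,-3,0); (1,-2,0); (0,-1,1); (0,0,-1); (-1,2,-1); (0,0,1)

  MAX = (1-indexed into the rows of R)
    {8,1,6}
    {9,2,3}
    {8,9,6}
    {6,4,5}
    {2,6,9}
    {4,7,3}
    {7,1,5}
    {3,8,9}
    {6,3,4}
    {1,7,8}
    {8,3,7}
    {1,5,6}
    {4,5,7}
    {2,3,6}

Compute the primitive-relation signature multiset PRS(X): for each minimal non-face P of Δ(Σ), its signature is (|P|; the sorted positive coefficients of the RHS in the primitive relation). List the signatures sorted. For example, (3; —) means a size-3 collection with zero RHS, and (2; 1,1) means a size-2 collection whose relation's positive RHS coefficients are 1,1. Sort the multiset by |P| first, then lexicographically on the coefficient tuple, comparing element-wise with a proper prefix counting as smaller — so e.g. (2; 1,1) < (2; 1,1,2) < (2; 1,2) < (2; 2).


17 minimal non-faces of Δ(Σ) (on 9 rays):

  {7,9}:  v_{7} + v_{9} = 0 ; sig = (2; —)
  {1,3}:  v_{1} + v_{3} = v_{5} ; sig = (2; 1)
  {1,9}:  v_{1} + v_{9} = v_{6} ; sig = (2; 1)
  {2,8}:  v_{2} + v_{8} = v_{9} ; sig = (2; 1)
  {3,5}:  v_{3} + v_{5} = v_{4} ; sig = (2; 1)
  {5,8}:  v_{5} + v_{8} = v_{7} ; sig = (2; 1)
  {6,7}:  v_{6} + v_{7} = v_{1} ; sig = (2; 1)
  {2,7}:  v_{2} + v_{7} = v_{3} + v_{6} ; sig = (2; 1,1)
  {4,8}:  v_{4} + v_{8} = v_{3} + v_{7} ; sig = (2; 1,1)
  {5,9}:  v_{5} + v_{9} = v_{3} + v_{6} ; sig = (2; 1,1)
  {1,2}:  v_{1} + v_{2} = v_{3} + 2·v_{6} ; sig = (2; 1,2)
  {4,9}:  v_{4} + v_{9} = 2·v_{3} + v_{6} ; sig = (2; 1,2)
  {1,4}:  v_{1} + v_{4} = 2·v_{5} ; sig = (2; 2)
  {2,5}:  v_{2} + v_{5} = 2·v_{3} + 2·v_{6} ; sig = (2; 2,2)
  {2,4}:  v_{2} + v_{4} = 3·v_{3} + 2·v_{6} ; sig = (2; 2,3)
  {3,6,8}:  v_{3} + v_{6} + v_{8} = 0 ; sig = (3; —)
  {3,6,9}:  v_{3} + v_{6} + v_{9} = v_{2} ; sig = (3; 1)

Hence PRS(X_Σ) =
    |P|=2: 15 collections, coeffs (), (1), (1), (1), (1), (1), (1), (1,1), (1,1), (1,1), (1,2), (1,2), (2), (2,2), (2,3)
    |P|=3: 2 collections, coeffs (), (1)


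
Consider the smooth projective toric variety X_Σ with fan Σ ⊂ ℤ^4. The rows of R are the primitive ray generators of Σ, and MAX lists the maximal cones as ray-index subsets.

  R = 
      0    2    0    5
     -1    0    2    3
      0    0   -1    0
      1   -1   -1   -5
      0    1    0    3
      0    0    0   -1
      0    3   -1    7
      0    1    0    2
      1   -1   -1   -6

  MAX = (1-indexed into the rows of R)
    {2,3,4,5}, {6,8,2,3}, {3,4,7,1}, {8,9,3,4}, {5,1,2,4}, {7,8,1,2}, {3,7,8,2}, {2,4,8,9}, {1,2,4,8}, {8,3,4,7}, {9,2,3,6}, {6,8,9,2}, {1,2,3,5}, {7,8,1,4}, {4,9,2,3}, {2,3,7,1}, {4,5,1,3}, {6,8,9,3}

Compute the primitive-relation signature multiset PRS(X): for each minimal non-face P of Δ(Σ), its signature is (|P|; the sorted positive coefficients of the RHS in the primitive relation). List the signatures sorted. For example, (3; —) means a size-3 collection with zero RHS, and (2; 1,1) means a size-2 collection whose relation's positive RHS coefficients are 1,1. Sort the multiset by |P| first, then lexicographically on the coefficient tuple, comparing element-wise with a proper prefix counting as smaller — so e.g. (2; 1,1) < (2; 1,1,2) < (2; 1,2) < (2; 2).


Minimal non-faces — 14 found among 9 rays, 18 max cones:

  • {4,6}:  v_{4} + v_{6} = v_{9}  ⟹  sig = (2; 1)
  • {5,6}:  v_{5} + v_{6} = v_{8}  ⟹  sig = (2; 1)
  • {5,8}:  v_{5} + v_{8} = v_{1}  ⟹  sig = (2; 1)
  • {5,9}:  v_{5} + v_{9} = v_{4} + v_{8}  ⟹  sig = (2; 1,1)
  • {7,9}:  v_{7} + v_{9} = v_{3} + v_{4} + 3·v_{8}  ⟹  sig = (2; 1,1,3)
  • {1,9}:  v_{1} + v_{9} = v_{4} + 2·v_{8}  ⟹  sig = (2; 1,2)
  • {5,7}:  v_{5} + v_{7} = 2·v_{1} + v_{3}  ⟹  sig = (2; 1,2)
  • {6,7}:  v_{6} + v_{7} = v_{3} + 3·v_{8}  ⟹  sig = (2; 1,3)
  • {1,6}:  v_{1} + v_{6} = 2·v_{8}  ⟹  sig = (2; 2)
  • {1,3,8}:  v_{1} + v_{3} + v_{8} = v_{7}  ⟹  sig = (3; 1)
  • {2,4,7}:  v_{2} + v_{4} + v_{7} = v_{1}  ⟹  sig = (3; 1)
  • {2,3,4,8}:  v_{2} + v_{3} + v_{4} + v_{8} = 0  ⟹  sig = (4; —)
  • {1,2,3,4}:  v_{1} + v_{2} + v_{3} + v_{4} = v_{5}  ⟹  sig = (4; 1)
  • {2,3,8,9}:  v_{2} + v_{3} + v_{8} + v_{9} = v_{6}  ⟹  sig = (4; 1)

so the primitive-relation signature multiset is
    (2; 1)
    (2; 1)
    (2; 1)
    (2; 1,1)
    (2; 1,1,3)
    (2; 1,2)
    (2; 1,2)
    (2; 1,3)
    (2; 2)
    (3; 1)
    (3; 1)
    (4; —)
    (4; 1)
    (4; 1)


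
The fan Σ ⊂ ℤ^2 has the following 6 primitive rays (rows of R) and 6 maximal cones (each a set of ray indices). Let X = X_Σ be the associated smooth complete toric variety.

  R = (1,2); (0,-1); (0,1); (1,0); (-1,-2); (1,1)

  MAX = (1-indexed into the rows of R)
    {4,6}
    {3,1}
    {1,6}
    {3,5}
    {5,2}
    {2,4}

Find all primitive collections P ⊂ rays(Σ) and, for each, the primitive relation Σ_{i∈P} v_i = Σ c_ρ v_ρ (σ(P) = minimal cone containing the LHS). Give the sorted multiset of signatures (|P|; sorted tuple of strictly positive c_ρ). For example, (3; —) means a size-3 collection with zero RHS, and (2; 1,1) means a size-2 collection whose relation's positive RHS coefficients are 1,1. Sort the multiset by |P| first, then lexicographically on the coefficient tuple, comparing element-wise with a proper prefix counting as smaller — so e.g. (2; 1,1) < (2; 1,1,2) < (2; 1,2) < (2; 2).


|primitive collections| = 9. Relations:

  • {1,5}:  v_{1} + v_{5} = 0  ⟹  sig = (2; —)
  • {2,3}:  v_{2} + v_{3} = 0  ⟹  sig = (2; —)
  • {1,2}:  v_{1} + v_{2} = v_{6}  ⟹  sig = (2; 1)
  • {2,6}:  v_{2} + v_{6} = v_{4}  ⟹  sig = (2; 1)
  • {3,4}:  v_{3} + v_{4} = v_{6}  ⟹  sig = (2; 1)
  • {3,6}:  v_{3} + v_{6} = v_{1}  ⟹  sig = (2; 1)
  • {5,6}:  v_{5} + v_{6} = v_{2}  ⟹  sig = (2; 1)
  • {1,4}:  v_{1} + v_{4} = 2·v_{6}  ⟹  sig = (2; 2)
  • {4,5}:  v_{4} + v_{5} = 2·v_{2}  ⟹  sig = (2; 2)

Hence PRS(X_Σ) =
    |P|=2: 9 collections, coeffs (), (), (1), (1), (1), (1), (1), (2), (2)


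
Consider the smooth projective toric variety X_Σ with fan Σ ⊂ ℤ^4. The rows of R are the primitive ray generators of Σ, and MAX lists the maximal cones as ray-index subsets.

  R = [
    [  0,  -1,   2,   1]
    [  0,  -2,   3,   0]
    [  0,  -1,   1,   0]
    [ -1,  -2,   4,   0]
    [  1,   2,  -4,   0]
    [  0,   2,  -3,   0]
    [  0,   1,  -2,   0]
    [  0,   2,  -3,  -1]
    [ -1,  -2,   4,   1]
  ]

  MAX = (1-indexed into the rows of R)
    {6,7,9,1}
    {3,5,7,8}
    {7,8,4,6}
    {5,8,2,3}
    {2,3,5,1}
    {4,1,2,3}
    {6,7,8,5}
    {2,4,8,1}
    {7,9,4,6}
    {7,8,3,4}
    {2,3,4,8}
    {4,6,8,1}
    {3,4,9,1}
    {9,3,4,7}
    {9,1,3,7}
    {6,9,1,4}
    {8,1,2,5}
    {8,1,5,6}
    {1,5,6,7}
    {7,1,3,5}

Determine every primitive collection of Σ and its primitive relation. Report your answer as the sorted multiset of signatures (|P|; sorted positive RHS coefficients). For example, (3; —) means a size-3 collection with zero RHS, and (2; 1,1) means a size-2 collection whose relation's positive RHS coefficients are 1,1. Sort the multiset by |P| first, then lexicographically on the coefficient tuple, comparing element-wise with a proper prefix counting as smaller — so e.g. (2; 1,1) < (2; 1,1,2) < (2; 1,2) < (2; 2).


Primitive collections (10):

  P={2,6}:  v_{2} + v_{6} = 0  →  sig = (2; —)
  P={4,5}:  v_{4} + v_{5} = 0  →  sig = (2; —)
  P={2,7}:  v_{2} + v_{7} = v_{3}  →  sig = (2; 1)
  P={3,6}:  v_{3} + v_{6} = v_{7}  →  sig = (2; 1)
  P={5,9}:  v_{5} + v_{9} = v_{1} + v_{7}  →  sig = (2; 1,1)
  P={8,9}:  v_{8} + v_{9} = v_{4} + v_{6}  →  sig = (2; 1,1)
  P={2,9}:  v_{2} + v_{9} = v_{1} + v_{3} + v_{4}  →  sig = (2; 1,1,1)
  P={1,3,8}:  v_{1} + v_{3} + v_{8} = 0  →  sig = (3; —)
  P={1,4,7}:  v_{1} + v_{4} + v_{7} = v_{9}  →  sig = (3; 1)
  P={1,7,8}:  v_{1} + v_{7} + v_{8} = v_{6}  →  sig = (3; 1)

Sorted signature multiset PRS(X):
    (2; —)
    (2; —)
    (2; 1)
    (2; 1)
    (2; 1,1)
    (2; 1,1)
    (2; 1,1,1)
    (3; —)
    (3; 1)
    (3; 1)


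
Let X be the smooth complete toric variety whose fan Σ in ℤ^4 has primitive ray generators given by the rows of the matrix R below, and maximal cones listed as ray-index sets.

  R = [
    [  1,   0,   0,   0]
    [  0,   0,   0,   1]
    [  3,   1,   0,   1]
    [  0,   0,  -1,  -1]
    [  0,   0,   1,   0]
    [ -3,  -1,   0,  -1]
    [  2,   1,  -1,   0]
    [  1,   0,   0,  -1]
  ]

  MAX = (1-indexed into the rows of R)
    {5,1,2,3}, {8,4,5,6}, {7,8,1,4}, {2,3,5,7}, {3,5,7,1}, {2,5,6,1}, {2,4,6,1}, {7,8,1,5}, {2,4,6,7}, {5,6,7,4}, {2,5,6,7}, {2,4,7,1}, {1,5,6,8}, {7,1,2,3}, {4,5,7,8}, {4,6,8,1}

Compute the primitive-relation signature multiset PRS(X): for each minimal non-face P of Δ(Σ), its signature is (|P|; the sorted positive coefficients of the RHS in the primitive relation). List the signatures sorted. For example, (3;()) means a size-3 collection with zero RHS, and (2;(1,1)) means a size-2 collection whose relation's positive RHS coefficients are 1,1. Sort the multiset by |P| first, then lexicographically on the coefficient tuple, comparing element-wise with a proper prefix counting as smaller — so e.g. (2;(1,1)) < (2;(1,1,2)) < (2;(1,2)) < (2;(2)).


Primitive collections (9):

  P={3,6}:  v_{3} + v_{6} = 0  so sig = (2;())
  P={2,8}:  v_{2} + v_{8} = v_{1}  so sig = (2;(1))
  P={3,4}:  v_{3} + v_{4} = v_{1} + v_{7}  so sig = (2;(1,1))
  P={3,8}:  v_{3} + v_{8} = 2·v_{1} + v_{5} + v_{7}  so sig = (2;(1,1,2))
  P={2,4,5}:  v_{2} + v_{4} + v_{5} = 0  so sig = (3;())
  P={1,4,5}:  v_{1} + v_{4} + v_{5} = v_{8}  so sig = (3;(1))
  P={1,6,7}:  v_{1} + v_{6} + v_{7} = v_{4}  so sig = (3;(1))
  P={6,7,8}:  v_{6} + v_{7} + v_{8} = 2·v_{4} + v_{5}  so sig = (3;(1,2))
  P={1,2,5,7}:  v_{1} + v_{2} + v_{5} + v_{7} = v_{3}  so sig = (4;(1))

Hence PRS(X_Σ) =
[(2;()), (2;(1)), (2;(1,1)), (2;(1,1,2)), (3;()), (3;(1)), (3;(1)), (3;(1,2)), (4;(1))]


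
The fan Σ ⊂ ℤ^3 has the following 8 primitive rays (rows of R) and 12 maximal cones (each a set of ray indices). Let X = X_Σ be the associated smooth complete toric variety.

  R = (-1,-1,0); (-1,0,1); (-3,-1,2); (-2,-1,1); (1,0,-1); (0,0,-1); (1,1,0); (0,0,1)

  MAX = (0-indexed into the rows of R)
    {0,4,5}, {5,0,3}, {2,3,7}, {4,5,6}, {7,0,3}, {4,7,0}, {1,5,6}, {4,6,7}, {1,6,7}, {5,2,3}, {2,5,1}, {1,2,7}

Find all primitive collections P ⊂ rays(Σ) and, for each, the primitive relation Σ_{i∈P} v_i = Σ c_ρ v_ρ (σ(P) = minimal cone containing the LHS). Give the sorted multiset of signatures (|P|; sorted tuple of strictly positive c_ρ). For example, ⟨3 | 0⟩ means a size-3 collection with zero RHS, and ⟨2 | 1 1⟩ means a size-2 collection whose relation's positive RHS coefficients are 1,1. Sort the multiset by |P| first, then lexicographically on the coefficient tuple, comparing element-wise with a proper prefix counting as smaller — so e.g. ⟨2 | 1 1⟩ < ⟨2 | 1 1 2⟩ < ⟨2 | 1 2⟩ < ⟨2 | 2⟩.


10 collections generate NE(X_Σ); each relation:

  P={0,6}:  v_{0} + v_{6} = 0 ; sig = ⟨2 | 0⟩
  P={1,4}:  v_{1} + v_{4} = 0 ; sig = ⟨2 | 0⟩
  P={5,7}:  v_{5} + v_{7} = 0 ; sig = ⟨2 | 0⟩
  P={0,1}:  v_{0} + v_{1} = v_{3} ; sig = ⟨2 | 1⟩
  P={1,3}:  v_{1} + v_{3} = v_{2} ; sig = ⟨2 | 1⟩
  P={2,4}:  v_{2} + v_{4} = v_{3} ; sig = ⟨2 | 1⟩
  P={3,4}:  v_{3} + v_{4} = v_{0} ; sig = ⟨2 | 1⟩
  P={3,6}:  v_{3} + v_{6} = v_{1} ; sig = ⟨2 | 1⟩
  P={0,2}:  v_{0} + v_{2} = 2·v_{3} ; sig = ⟨2 | 2⟩
  P={2,6}:  v_{2} + v_{6} = 2·v_{1} ; sig = ⟨2 | 2⟩

Hence PRS(X_Σ) =
    ⟨2 | 0⟩
    ⟨2 | 0⟩
    ⟨2 | 0⟩
    ⟨2 | 1⟩
    ⟨2 | 1⟩
    ⟨2 | 1⟩
    ⟨2 | 1⟩
    ⟨2 | 1⟩
    ⟨2 | 2⟩
    ⟨2 | 2⟩


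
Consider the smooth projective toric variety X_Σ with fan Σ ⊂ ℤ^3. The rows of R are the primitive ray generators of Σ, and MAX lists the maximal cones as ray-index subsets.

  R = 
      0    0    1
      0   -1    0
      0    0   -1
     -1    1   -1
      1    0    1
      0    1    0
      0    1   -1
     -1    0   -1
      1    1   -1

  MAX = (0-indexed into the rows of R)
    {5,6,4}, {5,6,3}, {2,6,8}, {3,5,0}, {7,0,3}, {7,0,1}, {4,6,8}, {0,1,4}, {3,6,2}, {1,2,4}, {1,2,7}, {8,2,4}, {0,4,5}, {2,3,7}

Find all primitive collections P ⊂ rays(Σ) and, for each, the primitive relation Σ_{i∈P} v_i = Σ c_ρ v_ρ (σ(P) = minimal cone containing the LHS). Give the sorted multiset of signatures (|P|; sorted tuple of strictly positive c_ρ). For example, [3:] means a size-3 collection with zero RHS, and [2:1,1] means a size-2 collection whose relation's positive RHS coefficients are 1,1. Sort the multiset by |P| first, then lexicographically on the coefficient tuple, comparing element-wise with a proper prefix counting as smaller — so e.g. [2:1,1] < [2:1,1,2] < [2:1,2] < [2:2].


|primitive collections| = 16. Relations:

  P = {0,2}:  v_{0} + v_{2} = 0  so sig = [2:]
  P = {1,5}:  v_{1} + v_{5} = 0  so sig = [2:]
  P = {4,7}:  v_{4} + v_{7} = 0  so sig = [2:]
  P = {0,6}:  v_{0} + v_{6} = v_{5}  so sig = [2:1]
  P = {1,3}:  v_{1} + v_{3} = v_{7}  so sig = [2:1]
  P = {1,6}:  v_{1} + v_{6} = v_{2}  so sig = [2:1]
  P = {2,5}:  v_{2} + v_{5} = v_{6}  so sig = [2:1]
  P = {3,4}:  v_{3} + v_{4} = v_{5}  so sig = [2:1]
  P = {5,7}:  v_{5} + v_{7} = v_{3}  so sig = [2:1]
  P = {0,8}:  v_{0} + v_{8} = v_{4} + v_{6}  so sig = [2:1,1]
  P = {6,7}:  v_{6} + v_{7} = v_{2} + v_{3}  so sig = [2:1,1]
  P = {7,8}:  v_{7} + v_{8} = v_{2} + v_{6}  so sig = [2:1,1]
  P = {1,8}:  v_{1} + v_{8} = 2·v_{2} + v_{4}  so sig = [2:1,2]
  P = {5,8}:  v_{5} + v_{8} = v_{4} + 2·v_{6}  so sig = [2:1,2]
  P = {3,8}:  v_{3} + v_{8} = 2·v_{6}  so sig = [2:2]
  P = {2,4,6}:  v_{2} + v_{4} + v_{6} = v_{8}  so sig = [3:1]

Hence PRS(X_Σ) =
    |P|=2: 15 collections, coeffs (), (), (), (1), (1), (1), (1), (1), (1), (1,1), (1,1), (1,1), (1,2), (1,2), (2)
    |P|=3: 1 collection, coeffs (1)


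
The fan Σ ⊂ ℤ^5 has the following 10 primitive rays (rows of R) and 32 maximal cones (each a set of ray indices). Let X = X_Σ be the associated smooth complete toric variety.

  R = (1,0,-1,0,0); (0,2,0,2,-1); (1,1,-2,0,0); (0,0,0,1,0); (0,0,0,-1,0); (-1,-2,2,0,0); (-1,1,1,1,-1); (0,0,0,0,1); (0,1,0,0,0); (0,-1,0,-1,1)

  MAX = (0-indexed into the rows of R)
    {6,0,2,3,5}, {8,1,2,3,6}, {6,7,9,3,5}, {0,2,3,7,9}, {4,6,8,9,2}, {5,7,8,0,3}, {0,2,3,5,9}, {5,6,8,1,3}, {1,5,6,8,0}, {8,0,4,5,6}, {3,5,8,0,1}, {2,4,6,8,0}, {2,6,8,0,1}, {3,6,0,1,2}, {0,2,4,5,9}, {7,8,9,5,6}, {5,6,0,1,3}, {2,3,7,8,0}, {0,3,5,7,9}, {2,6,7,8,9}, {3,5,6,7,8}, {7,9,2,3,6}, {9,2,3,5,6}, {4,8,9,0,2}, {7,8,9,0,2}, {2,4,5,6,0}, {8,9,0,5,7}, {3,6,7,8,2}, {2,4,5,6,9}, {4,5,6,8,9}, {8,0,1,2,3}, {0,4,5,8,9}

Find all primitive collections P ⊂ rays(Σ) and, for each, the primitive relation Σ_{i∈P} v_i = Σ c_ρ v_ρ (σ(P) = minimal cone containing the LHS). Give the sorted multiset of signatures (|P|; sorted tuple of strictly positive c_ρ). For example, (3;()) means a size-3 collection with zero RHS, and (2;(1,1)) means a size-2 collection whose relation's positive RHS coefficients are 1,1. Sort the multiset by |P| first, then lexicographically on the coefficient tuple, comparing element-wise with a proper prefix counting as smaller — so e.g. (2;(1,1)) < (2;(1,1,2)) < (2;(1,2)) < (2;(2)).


12 collections generate NE(X_Σ); each relation:

  • {3,4}:  v_{3} + v_{4} = 0  so sig = (2;())
  • {1,9}:  v_{1} + v_{9} = v_{3} + v_{8}  so sig = (2;(1,1))
  • {4,7}:  v_{4} + v_{7} = v_{8} + v_{9}  so sig = (2;(1,1))
  • {1,4}:  v_{1} + v_{4} = v_{0} + v_{6} + v_{8}  so sig = (2;(1,1,1))
  • {1,7}:  v_{1} + v_{7} = 2·v_{3} + 2·v_{8}  so sig = (2;(2,2))
  • {0,6,9}:  v_{0} + v_{6} + v_{9} = 0  so sig = (3;())
  • {2,5,8}:  v_{2} + v_{5} + v_{8} = 0  so sig = (3;())
  • {3,8,9}:  v_{3} + v_{8} + v_{9} = v_{7}  so sig = (3;(1))
  • {0,6,7}:  v_{0} + v_{6} + v_{7} = v_{3} + v_{8}  so sig = (3;(1,1))
  • {2,5,7}:  v_{2} + v_{5} + v_{7} = v_{3} + v_{9}  so sig = (3;(1,1))
  • {1,2,5}:  v_{1} + v_{2} + v_{5} = v_{0} + v_{3} + v_{6}  so sig = (3;(1,1,1))
  • {0,3,6,8}:  v_{0} + v_{3} + v_{6} + v_{8} = v_{1}  so sig = (4;(1))

so the primitive-relation signature multiset is
{ (2;()),  (2;(1,1)) ×2,  (2;(1,1,1)),  (2;(2,2)),  (3;()) ×2,  (3;(1)),  (3;(1,1)) ×2,  (3;(1,1,1)),  (4;(1)) }


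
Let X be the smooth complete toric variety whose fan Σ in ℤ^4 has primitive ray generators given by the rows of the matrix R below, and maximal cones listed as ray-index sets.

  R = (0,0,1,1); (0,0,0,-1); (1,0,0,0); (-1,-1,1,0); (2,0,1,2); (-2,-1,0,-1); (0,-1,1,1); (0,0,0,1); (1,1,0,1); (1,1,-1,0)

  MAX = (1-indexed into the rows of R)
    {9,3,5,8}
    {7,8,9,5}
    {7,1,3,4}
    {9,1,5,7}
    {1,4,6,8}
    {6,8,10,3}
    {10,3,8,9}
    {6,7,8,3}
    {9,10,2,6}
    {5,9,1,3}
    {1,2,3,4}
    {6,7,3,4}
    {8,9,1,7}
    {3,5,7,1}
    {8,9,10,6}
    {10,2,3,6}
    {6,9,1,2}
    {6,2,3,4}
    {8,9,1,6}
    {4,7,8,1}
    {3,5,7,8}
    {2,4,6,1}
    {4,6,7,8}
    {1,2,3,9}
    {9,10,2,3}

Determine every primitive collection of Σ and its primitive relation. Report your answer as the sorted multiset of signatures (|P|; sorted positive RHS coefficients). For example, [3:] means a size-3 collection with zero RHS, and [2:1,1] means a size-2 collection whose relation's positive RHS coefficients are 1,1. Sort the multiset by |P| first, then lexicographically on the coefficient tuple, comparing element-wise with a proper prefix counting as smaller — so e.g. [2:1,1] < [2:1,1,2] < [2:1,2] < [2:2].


Minimal non-faces — 18 found among 10 rays, 25 max cones:

  • {2,8}:  v_{2} + v_{8} = 0  ⟹  sig = [2:]
  • {4,10}:  v_{4} + v_{10} = 0  ⟹  sig = [2:]
  • {1,10}:  v_{1} + v_{10} = v_{9}  ⟹  sig = [2:1]
  • {4,9}:  v_{4} + v_{9} = v_{1}  ⟹  sig = [2:1]
  • {5,6}:  v_{5} + v_{6} = v_{7}  ⟹  sig = [2:1]
  • {2,7}:  v_{2} + v_{7} = v_{3} + v_{4}  ⟹  sig = [2:1,1]
  • {7,10}:  v_{7} + v_{10} = v_{3} + v_{8}  ⟹  sig = [2:1,1]
  • {4,5}:  v_{4} + v_{5} = v_{1} + v_{3} + v_{7}  ⟹  sig = [2:1,1,1]
  • {5,10}:  v_{5} + v_{10} = 2·v_{3} + v_{8} + v_{9}  ⟹  sig = [2:1,1,2]
  • {2,5}:  v_{2} + v_{5} = v_{1} + 2·v_{3}  ⟹  sig = [2:1,2]
  • {3,6,9}:  v_{3} + v_{6} + v_{9} = 0  ⟹  sig = [3:]
  • {1,3,6}:  v_{1} + v_{3} + v_{6} = v_{4}  ⟹  sig = [3:1]
  • {3,4,8}:  v_{3} + v_{4} + v_{8} = v_{7}  ⟹  sig = [3:1]
  • {3,7,9}:  v_{3} + v_{7} + v_{9} = v_{5}  ⟹  sig = [3:1]
  • {1,3,8}:  v_{1} + v_{3} + v_{8} = v_{7} + v_{9}  ⟹  sig = [3:1,1]
  • {6,7,9}:  v_{6} + v_{7} + v_{9} = v_{4} + v_{8}  ⟹  sig = [3:1,1]
  • {1,6,7}:  v_{1} + v_{6} + v_{7} = 2·v_{4} + v_{8}  ⟹  sig = [3:1,2]
  • {1,5,8}:  v_{1} + v_{5} + v_{8} = 2·v_{7} + 2·v_{9}  ⟹  sig = [3:2,2]

Hence PRS(X_Σ) =
{ [2:] ×2,  [2:1] ×3,  [2:1,1] ×2,  [2:1,1,1],  [2:1,1,2],  [2:1,2],  [3:],  [3:1] ×3,  [3:1,1] ×2,  [3:1,2],  [3:2,2] }


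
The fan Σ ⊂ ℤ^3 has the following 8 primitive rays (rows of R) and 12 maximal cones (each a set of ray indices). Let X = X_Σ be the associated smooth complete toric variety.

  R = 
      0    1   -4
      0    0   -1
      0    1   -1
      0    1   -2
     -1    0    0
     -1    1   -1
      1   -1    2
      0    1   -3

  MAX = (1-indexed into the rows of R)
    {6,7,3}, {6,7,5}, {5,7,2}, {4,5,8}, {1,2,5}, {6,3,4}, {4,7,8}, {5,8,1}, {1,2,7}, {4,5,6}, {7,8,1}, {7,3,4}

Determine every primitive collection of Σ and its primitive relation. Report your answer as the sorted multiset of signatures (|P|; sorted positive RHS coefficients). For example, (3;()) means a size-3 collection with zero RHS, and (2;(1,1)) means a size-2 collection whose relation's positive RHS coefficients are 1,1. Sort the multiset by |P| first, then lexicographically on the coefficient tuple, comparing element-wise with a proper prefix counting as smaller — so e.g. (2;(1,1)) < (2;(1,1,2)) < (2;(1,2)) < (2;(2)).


Δ(Σ) — 8 vertices, 14 min non-faces:

  P = {2,3}:  v_{2} + v_{3} = v_{4} — sig = (2;(1))
  P = {2,4}:  v_{2} + v_{4} = v_{8} — sig = (2;(1))
  P = {2,8}:  v_{2} + v_{8} = v_{1} — sig = (2;(1))
  P = {3,5}:  v_{3} + v_{5} = v_{6} — sig = (2;(1))
  P = {1,3}:  v_{1} + v_{3} = v_{4} + v_{8} — sig = (2;(1,1))
  P = {2,6}:  v_{2} + v_{6} = v_{4} + v_{5} — sig = (2;(1,1))
  P = {1,6}:  v_{1} + v_{6} = v_{4} + v_{5} + v_{8} — sig = (2;(1,1,1))
  P = {6,8}:  v_{6} + v_{8} = 2·v_{4} + v_{5} — sig = (2;(1,2))
  P = {1,4}:  v_{1} + v_{4} = 2·v_{8} — sig = (2;(2))
  P = {3,8}:  v_{3} + v_{8} = 2·v_{4} — sig = (2;(2))
  P = {4,5,7}:  v_{4} + v_{5} + v_{7} = 0 — sig = (3;())
  P = {4,6,7}:  v_{4} + v_{6} + v_{7} = v_{3} — sig = (3;(1))
  P = {5,7,8}:  v_{5} + v_{7} + v_{8} = v_{2} — sig = (3;(1))
  P = {1,5,7}:  v_{1} + v_{5} + v_{7} = 2·v_{2} — sig = (3;(2))

so the primitive-relation signature multiset is
    |P|=2: 10 collections, coeffs (1), (1), (1), (1), (1,1), (1,1), (1,1,1), (1,2), (2), (2)
    |P|=3: 4 collections, coeffs (), (1), (1), (2)


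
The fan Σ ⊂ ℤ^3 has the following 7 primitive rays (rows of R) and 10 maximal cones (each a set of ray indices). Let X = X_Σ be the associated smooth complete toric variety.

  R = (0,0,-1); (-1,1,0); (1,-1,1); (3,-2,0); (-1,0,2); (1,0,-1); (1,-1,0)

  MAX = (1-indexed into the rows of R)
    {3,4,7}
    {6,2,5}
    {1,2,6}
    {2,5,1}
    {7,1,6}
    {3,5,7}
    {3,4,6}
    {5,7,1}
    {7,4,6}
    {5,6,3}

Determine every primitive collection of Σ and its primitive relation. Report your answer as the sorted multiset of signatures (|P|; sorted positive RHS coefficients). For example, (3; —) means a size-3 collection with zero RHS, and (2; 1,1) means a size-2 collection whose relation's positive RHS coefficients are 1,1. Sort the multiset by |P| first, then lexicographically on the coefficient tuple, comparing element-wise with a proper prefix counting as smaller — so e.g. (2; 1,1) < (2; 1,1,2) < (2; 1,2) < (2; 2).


9 collections generate NE(X_Σ); each relation:

  P = {2,7}:  v_{2} + v_{7} = 0  →  sig = (2; —)
  P = {1,3}:  v_{1} + v_{3} = v_{7}  →  sig = (2; 1)
  P = {2,3}:  v_{2} + v_{3} = v_{5} + v_{6}  →  sig = (2; 1,1)
  P = {2,4}:  v_{2} + v_{4} = v_{3} + v_{6}  →  sig = (2; 1,1)
  P = {1,4}:  v_{1} + v_{4} = v_{6} + 2·v_{7}  →  sig = (2; 1,2)
  P = {4,5}:  v_{4} + v_{5} = 2·v_{3}  →  sig = (2; 2)
  P = {1,5,6}:  v_{1} + v_{5} + v_{6} = 0  →  sig = (3; —)
  P = {3,6,7}:  v_{3} + v_{6} + v_{7} = v_{4}  →  sig = (3; 1)
  P = {5,6,7}:  v_{5} + v_{6} + v_{7} = v_{3}  →  sig = (3; 1)

Sorted signature multiset PRS(X):
[(2; —), (2; 1), (2; 1,1), (2; 1,1), (2; 1,2), (2; 2), (3; —), (3; 1), (3; 1)]
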